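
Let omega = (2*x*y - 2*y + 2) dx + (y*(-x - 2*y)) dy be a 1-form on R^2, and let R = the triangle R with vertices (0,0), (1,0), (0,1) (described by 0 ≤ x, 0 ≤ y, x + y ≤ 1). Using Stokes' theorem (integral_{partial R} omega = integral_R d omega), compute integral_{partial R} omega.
integral_(partial R) omega = 1/2

Stokes: integral_partial_R omega = integral_R d omega with d omega = (∂Q/∂x - ∂P/∂y) dx ∧ dy.
  ∂Q/∂x = -y
  ∂P/∂y = 2*x - 2
  integrand = ∂Q/∂x - ∂P/∂y = -2*x - y + 2.
Integrating over R: integral_0^1 integral_0^{1-x} (-2*x - y + 2) dy dx = 1/2.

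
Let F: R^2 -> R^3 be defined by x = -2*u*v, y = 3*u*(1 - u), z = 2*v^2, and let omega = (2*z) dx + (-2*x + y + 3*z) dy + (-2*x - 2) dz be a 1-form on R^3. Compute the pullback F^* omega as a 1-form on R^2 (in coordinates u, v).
F^* omega = (18*u^3 - 24*u^2*v - 27*u^2 - 36*u*v^2 + 12*u*v + 9*u - 8*v^3 + 18*v^2) du + (8*v*(u*v - 1)) dv

Using F^*(f dg) = (f ∘ F) d(g ∘ F), substitute each coordinate x_i by F_i(u, v) in f_i, and replace dx_i by d F_i = (∂F_i/∂u) du + (∂F_i/∂v) dv.
  For the x component: f_1(F) = 4*v^2; d F_1 = (-2*v) du + (-2*u) dv
  For the y component: f_2(F) = -3*u^2 + 4*u*v + 3*u + 6*v^2; d F_2 = (3 - 6*u) du + (0) dv
  For the z component: f_3(F) = 4*u*v - 2; d F_3 = (0) du + (4*v) dv
Combining and collecting du, dv coefficients:
  coeff of du: 18*u^3 - 24*u^2*v - 27*u^2 - 36*u*v^2 + 12*u*v + 9*u - 8*v^3 + 18*v^2
  coeff of dv: 8*v*(u*v - 1)
F^* omega = (18*u^3 - 24*u^2*v - 27*u^2 - 36*u*v^2 + 12*u*v + 9*u - 8*v^3 + 18*v^2) du + (8*v*(u*v - 1)) dv.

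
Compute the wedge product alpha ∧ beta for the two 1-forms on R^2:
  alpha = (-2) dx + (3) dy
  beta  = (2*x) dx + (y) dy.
alpha ∧ beta = (-6*x - 2*y) dx ∧ dy

Distribute the wedge, using dx_i ∧ dx_j = -dx_j ∧ dx_i and dx_i ∧ dx_i = 0. For each pair (i, j) with i < j, the coefficient of dx_i ∧ dx_j in alpha ∧ beta is (alpha_i * beta_j - alpha_j * beta_i). Collecting: alpha ∧ beta = (-6*x - 2*y) dx ∧ dy.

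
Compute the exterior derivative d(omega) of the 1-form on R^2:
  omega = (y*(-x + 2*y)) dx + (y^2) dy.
d(omega) = (x - 4*y) dx ∧ dy

For a 1-form omega = sum_i f_i dx_i, the exterior derivative is
  d(omega) = sum_{i < j} (∂f_j/∂x_i - ∂f_i/∂x_j) dx_i ∧ dx_j.
  coefficient of dx ∧ dy: ∂f_2/∂x - ∂f_1/∂y = ∂(y^2)/∂x - ∂(y*(-x + 2*y))/∂y = x - 4*y
Assembling: d(omega) = (x - 4*y) dx ∧ dy.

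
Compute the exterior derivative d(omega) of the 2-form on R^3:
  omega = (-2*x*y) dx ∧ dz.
d(omega) = (2*x) dx ∧ dy ∧ dz

For a 2-form omega = sum_{i<j} g_{ij} dx_i ∧ dx_j, the exterior derivative is
  d(omega) = sum_{i<j} d(g_{ij}) ∧ dx_i ∧ dx_j = sum_{i<j, k} (∂g_{ij}/∂x_k) dx_k ∧ dx_i ∧ dx_j.
Expand each term, using dx_k ∧ dx_i ∧ dx_j = sgn(permutation) dx_{(a)} ∧ dx_{(b)} ∧ dx_{(c)} with (a < b < c) sorted:
  d(-2*x*y) includes (∂/∂y)(-2*x*y) dy = (-2*x) dy, which multiplied by dx ∧ dz gives (2*x) dx ∧ dy ∧ dz
Collecting like 3-forms: d(omega) = (2*x) dx ∧ dy ∧ dz.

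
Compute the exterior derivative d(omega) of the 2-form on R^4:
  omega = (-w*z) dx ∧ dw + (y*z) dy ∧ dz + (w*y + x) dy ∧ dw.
d(omega) = (w) dx ∧ dz ∧ dw + (1) dx ∧ dy ∧ dw

For a 2-form omega = sum_{i<j} g_{ij} dx_i ∧ dx_j, the exterior derivative is
  d(omega) = sum_{i<j} d(g_{ij}) ∧ dx_i ∧ dx_j = sum_{i<j, k} (∂g_{ij}/∂x_k) dx_k ∧ dx_i ∧ dx_j.
Expand each term, using dx_k ∧ dx_i ∧ dx_j = sgn(permutation) dx_{(a)} ∧ dx_{(b)} ∧ dx_{(c)} with (a < b < c) sorted:
  d(-w*z) includes (∂/∂z)(-w*z) dz = (-w) dz, which multiplied by dx ∧ dw gives (w) dx ∧ dz ∧ dw
  d(w*y + x) includes (∂/∂x)(w*y + x) dx = (1) dx, which multiplied by dy ∧ dw gives (1) dx ∧ dy ∧ dw
Collecting like 3-forms: d(omega) = (w) dx ∧ dz ∧ dw + (1) dx ∧ dy ∧ dw.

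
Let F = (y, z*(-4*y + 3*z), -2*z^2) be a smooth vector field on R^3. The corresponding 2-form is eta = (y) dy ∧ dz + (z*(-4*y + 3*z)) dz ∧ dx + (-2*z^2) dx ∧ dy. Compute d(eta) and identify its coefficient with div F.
d(eta) = (-8*z) dx ∧ dy ∧ dz; div F = -8*z

For a 2-form in R^3 of the form above, applying d gives a 3-form with coefficient ∂P/∂x + ∂Q/∂y + ∂R/∂z:
  ∂P/∂x = 0
  ∂Q/∂y = -4*z
  ∂R/∂z = -4*z
Sum = -8*z, which is exactly div F.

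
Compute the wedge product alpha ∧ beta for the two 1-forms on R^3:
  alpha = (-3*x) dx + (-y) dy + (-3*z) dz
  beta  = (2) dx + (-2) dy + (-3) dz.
alpha ∧ beta = (6*x + 2*y) dx ∧ dy + (9*x + 6*z) dx ∧ dz + (3*y - 6*z) dy ∧ dz

Distribute the wedge, using dx_i ∧ dx_j = -dx_j ∧ dx_i and dx_i ∧ dx_i = 0. For each pair (i, j) with i < j, the coefficient of dx_i ∧ dx_j in alpha ∧ beta is (alpha_i * beta_j - alpha_j * beta_i). Collecting: alpha ∧ beta = (6*x + 2*y) dx ∧ dy + (9*x + 6*z) dx ∧ dz + (3*y - 6*z) dy ∧ dz.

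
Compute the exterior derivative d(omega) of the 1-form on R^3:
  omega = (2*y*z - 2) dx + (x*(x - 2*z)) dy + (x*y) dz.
d(omega) = (2*x - 4*z) dx ∧ dy + (-y) dx ∧ dz + (3*x) dy ∧ dz

For a 1-form omega = sum_i f_i dx_i, the exterior derivative is
  d(omega) = sum_{i < j} (∂f_j/∂x_i - ∂f_i/∂x_j) dx_i ∧ dx_j.
  coefficient of dx ∧ dy: ∂f_2/∂x - ∂f_1/∂y = ∂(x*(x - 2*z))/∂x - ∂(2*y*z - 2)/∂y = 2*x - 4*z
  coefficient of dx ∧ dz: ∂f_3/∂x - ∂f_1/∂z = ∂(x*y)/∂x - ∂(2*y*z - 2)/∂z = -y
  coefficient of dy ∧ dz: ∂f_3/∂y - ∂f_2/∂z = ∂(x*y)/∂y - ∂(x*(x - 2*z))/∂z = 3*x
Assembling: d(omega) = (2*x - 4*z) dx ∧ dy + (-y) dx ∧ dz + (3*x) dy ∧ dz.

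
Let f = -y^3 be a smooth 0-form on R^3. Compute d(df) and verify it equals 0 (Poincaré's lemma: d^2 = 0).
d(df) = 0

Step 1: df = sum_i (∂f/∂x_i) dx_i = (0) dx + (-3*y^2) dy + (0) dz.
Step 2: Apply d again. Using the 1-form formula, the coefficient of dx ∧ dy in d(df) is ∂^2 f/∂x ∂y - ∂^2 f/∂y ∂x = (0) - (0) = 0 (equality of mixed partials for smooth f).
Similarly for dx ∧ dz and dy ∧ dz — all coefficients vanish. So d(df) = 0.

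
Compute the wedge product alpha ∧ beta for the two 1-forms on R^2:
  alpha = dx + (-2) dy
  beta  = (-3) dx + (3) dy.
alpha ∧ beta = (-3) dx ∧ dy

Distribute the wedge, using dx_i ∧ dx_j = -dx_j ∧ dx_i and dx_i ∧ dx_i = 0. For each pair (i, j) with i < j, the coefficient of dx_i ∧ dx_j in alpha ∧ beta is (alpha_i * beta_j - alpha_j * beta_i). Collecting: alpha ∧ beta = (-3) dx ∧ dy.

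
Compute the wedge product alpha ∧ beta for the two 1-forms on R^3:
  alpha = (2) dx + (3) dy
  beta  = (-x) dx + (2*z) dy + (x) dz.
alpha ∧ beta = (3*x + 4*z) dx ∧ dy + (2*x) dx ∧ dz + (3*x) dy ∧ dz

Distribute the wedge, using dx_i ∧ dx_j = -dx_j ∧ dx_i and dx_i ∧ dx_i = 0. For each pair (i, j) with i < j, the coefficient of dx_i ∧ dx_j in alpha ∧ beta is (alpha_i * beta_j - alpha_j * beta_i). Collecting: alpha ∧ beta = (3*x + 4*z) dx ∧ dy + (2*x) dx ∧ dz + (3*x) dy ∧ dz.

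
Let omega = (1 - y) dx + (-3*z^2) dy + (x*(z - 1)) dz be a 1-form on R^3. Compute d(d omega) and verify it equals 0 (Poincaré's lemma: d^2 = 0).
d(d omega) = 0

Step 1: d omega = sum_{i<j} (∂f_j/∂x_i - ∂f_i/∂x_j) dx_i ∧ dx_j:
  coeff of dx ∧ dy: 1
  coeff of dx ∧ dz: z - 1
  coeff of dy ∧ dz: 6*z
Step 2: Apply d again to each 2-form coefficient. The only possible 3-form in R^3 is dx ∧ dy ∧ dz, with coefficient
  ∂(coeff of dy∧dz)/∂x - ∂(coeff of dx∧dz)/∂y + ∂(coeff of dx∧dy)/∂z
  = ∂/∂x (6*z) - ∂/∂y (z - 1) + ∂/∂z (1).
Each of these terms simplifies to sums of mixed partials that cancel in pairs. The result is 0 (by equality of mixed partials for smooth functions — Schwarz / Clairaut).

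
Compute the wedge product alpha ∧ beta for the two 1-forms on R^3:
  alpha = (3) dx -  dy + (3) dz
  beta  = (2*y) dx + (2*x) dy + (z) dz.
alpha ∧ beta = (6*x + 2*y) dx ∧ dy + (-6*y + 3*z) dx ∧ dz + (-6*x - z) dy ∧ dz

Distribute the wedge, using dx_i ∧ dx_j = -dx_j ∧ dx_i and dx_i ∧ dx_i = 0. For each pair (i, j) with i < j, the coefficient of dx_i ∧ dx_j in alpha ∧ beta is (alpha_i * beta_j - alpha_j * beta_i). Collecting: alpha ∧ beta = (6*x + 2*y) dx ∧ dy + (-6*y + 3*z) dx ∧ dz + (-6*x - z) dy ∧ dz.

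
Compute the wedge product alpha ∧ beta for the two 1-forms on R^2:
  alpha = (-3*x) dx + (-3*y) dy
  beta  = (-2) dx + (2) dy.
alpha ∧ beta = (-6*x - 6*y) dx ∧ dy

Distribute the wedge, using dx_i ∧ dx_j = -dx_j ∧ dx_i and dx_i ∧ dx_i = 0. For each pair (i, j) with i < j, the coefficient of dx_i ∧ dx_j in alpha ∧ beta is (alpha_i * beta_j - alpha_j * beta_i). Collecting: alpha ∧ beta = (-6*x - 6*y) dx ∧ dy.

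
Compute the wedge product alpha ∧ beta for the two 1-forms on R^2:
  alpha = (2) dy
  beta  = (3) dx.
alpha ∧ beta = (-6) dx ∧ dy

Distribute the wedge, using dx_i ∧ dx_j = -dx_j ∧ dx_i and dx_i ∧ dx_i = 0. For each pair (i, j) with i < j, the coefficient of dx_i ∧ dx_j in alpha ∧ beta is (alpha_i * beta_j - alpha_j * beta_i). Collecting: alpha ∧ beta = (-6) dx ∧ dy.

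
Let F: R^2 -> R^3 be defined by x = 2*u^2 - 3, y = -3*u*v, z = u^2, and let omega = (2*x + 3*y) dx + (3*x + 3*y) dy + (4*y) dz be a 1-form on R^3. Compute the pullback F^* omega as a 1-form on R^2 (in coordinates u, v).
F^* omega = (16*u^3 - 78*u^2*v + 27*u*v^2 - 24*u + 27*v) du + (9*u*(-2*u^2 + 3*u*v + 3)) dv

Using F^*(f dg) = (f ∘ F) d(g ∘ F), substitute each coordinate x_i by F_i(u, v) in f_i, and replace dx_i by d F_i = (∂F_i/∂u) du + (∂F_i/∂v) dv.
  For the x component: f_1(F) = 4*u^2 - 9*u*v - 6; d F_1 = (4*u) du + (0) dv
  For the y component: f_2(F) = 6*u^2 - 9*u*v - 9; d F_2 = (-3*v) du + (-3*u) dv
  For the z component: f_3(F) = -12*u*v; d F_3 = (2*u) du + (0) dv
Combining and collecting du, dv coefficients:
  coeff of du: 16*u^3 - 78*u^2*v + 27*u*v^2 - 24*u + 27*v
  coeff of dv: 9*u*(-2*u^2 + 3*u*v + 3)
F^* omega = (16*u^3 - 78*u^2*v + 27*u*v^2 - 24*u + 27*v) du + (9*u*(-2*u^2 + 3*u*v + 3)) dv.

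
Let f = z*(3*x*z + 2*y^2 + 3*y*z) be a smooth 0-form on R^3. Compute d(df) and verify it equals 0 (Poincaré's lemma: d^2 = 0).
d(df) = 0

Step 1: df = sum_i (∂f/∂x_i) dx_i = (3*z^2) dx + (z*(4*y + 3*z)) dy + (6*x*z + 2*y^2 + 6*y*z) dz.
Step 2: Apply d again. Using the 1-form formula, the coefficient of dx ∧ dy in d(df) is ∂^2 f/∂x ∂y - ∂^2 f/∂y ∂x = (0) - (0) = 0 (equality of mixed partials for smooth f).
Similarly for dx ∧ dz and dy ∧ dz — all coefficients vanish. So d(df) = 0.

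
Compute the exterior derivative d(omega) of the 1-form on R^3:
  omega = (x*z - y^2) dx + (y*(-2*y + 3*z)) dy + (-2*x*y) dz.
d(omega) = (2*y) dx ∧ dy + (-x - 2*y) dx ∧ dz + (-2*x - 3*y) dy ∧ dz

For a 1-form omega = sum_i f_i dx_i, the exterior derivative is
  d(omega) = sum_{i < j} (∂f_j/∂x_i - ∂f_i/∂x_j) dx_i ∧ dx_j.
  coefficient of dx ∧ dy: ∂f_2/∂x - ∂f_1/∂y = ∂(y*(-2*y + 3*z))/∂x - ∂(x*z - y^2)/∂y = 2*y
  coefficient of dx ∧ dz: ∂f_3/∂x - ∂f_1/∂z = ∂(-2*x*y)/∂x - ∂(x*z - y^2)/∂z = -x - 2*y
  coefficient of dy ∧ dz: ∂f_3/∂y - ∂f_2/∂z = ∂(-2*x*y)/∂y - ∂(y*(-2*y + 3*z))/∂z = -2*x - 3*y
Assembling: d(omega) = (2*y) dx ∧ dy + (-x - 2*y) dx ∧ dz + (-2*x - 3*y) dy ∧ dz.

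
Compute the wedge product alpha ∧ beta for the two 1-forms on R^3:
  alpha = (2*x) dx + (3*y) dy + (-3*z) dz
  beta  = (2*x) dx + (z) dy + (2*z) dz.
alpha ∧ beta = (2*x*(-3*y + z)) dx ∧ dy + (10*x*z) dx ∧ dz + (3*z*(2*y + z)) dy ∧ dz

Distribute the wedge, using dx_i ∧ dx_j = -dx_j ∧ dx_i and dx_i ∧ dx_i = 0. For each pair (i, j) with i < j, the coefficient of dx_i ∧ dx_j in alpha ∧ beta is (alpha_i * beta_j - alpha_j * beta_i). Collecting: alpha ∧ beta = (2*x*(-3*y + z)) dx ∧ dy + (10*x*z) dx ∧ dz + (3*z*(2*y + z)) dy ∧ dz.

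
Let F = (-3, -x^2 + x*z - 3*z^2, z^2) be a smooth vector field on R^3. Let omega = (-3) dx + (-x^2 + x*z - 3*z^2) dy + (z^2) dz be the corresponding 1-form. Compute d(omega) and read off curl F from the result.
d(omega) = (-x + 6*z) dy ∧ dz + (0) dz ∧ dx + (-2*x + z) dx ∧ dy; curl F = (-x + 6*z, 0, -2*x + z)

d omega = sum_{i<j} (∂f_j/∂x_i - ∂f_i/∂x_j) dx_i ∧ dx_j. Under the identification (dy ∧ dz, dz ∧ dx, dx ∧ dy) ↔ (e_x, e_y, e_z), the coefficients are exactly the components of curl F. Compute:
  ∂R/∂y - ∂Q/∂z = (0) - (x - 6*z) = -x + 6*z
  ∂P/∂z - ∂R/∂x = (0) - (0) = 0
  ∂Q/∂x - ∂P/∂y = (-2*x + z) - (0) = -2*x + z.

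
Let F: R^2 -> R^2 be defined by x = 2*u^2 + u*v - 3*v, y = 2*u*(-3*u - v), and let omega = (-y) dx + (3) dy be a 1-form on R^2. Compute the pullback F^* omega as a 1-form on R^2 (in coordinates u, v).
F^* omega = (24*u^3 + 14*u^2*v + 2*u*v^2 - 36*u - 6*v) du + (2*u*(3*u^2 + u*v - 9*u - 3*v - 3)) dv

Using F^*(f dg) = (f ∘ F) d(g ∘ F), substitute each coordinate x_i by F_i(u, v) in f_i, and replace dx_i by d F_i = (∂F_i/∂u) du + (∂F_i/∂v) dv.
  For the x component: f_1(F) = 2*u*(3*u + v); d F_1 = (4*u + v) du + (u - 3) dv
  For the y component: f_2(F) = 3; d F_2 = (-12*u - 2*v) du + (-2*u) dv
Combining and collecting du, dv coefficients:
  coeff of du: 24*u^3 + 14*u^2*v + 2*u*v^2 - 36*u - 6*v
  coeff of dv: 2*u*(3*u^2 + u*v - 9*u - 3*v - 3)
F^* omega = (24*u^3 + 14*u^2*v + 2*u*v^2 - 36*u - 6*v) du + (2*u*(3*u^2 + u*v - 9*u - 3*v - 3)) dv.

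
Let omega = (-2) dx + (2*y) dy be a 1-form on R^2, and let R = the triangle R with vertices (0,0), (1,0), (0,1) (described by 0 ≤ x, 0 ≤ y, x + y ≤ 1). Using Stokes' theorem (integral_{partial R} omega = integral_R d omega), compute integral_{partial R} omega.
integral_(partial R) omega = 0

Stokes: integral_partial_R omega = integral_R d omega with d omega = (∂Q/∂x - ∂P/∂y) dx ∧ dy.
  ∂Q/∂x = 0
  ∂P/∂y = 0
  integrand = ∂Q/∂x - ∂P/∂y = 0.
Integrating over R: integral_0^1 integral_0^{1-x} (0) dy dx = 0.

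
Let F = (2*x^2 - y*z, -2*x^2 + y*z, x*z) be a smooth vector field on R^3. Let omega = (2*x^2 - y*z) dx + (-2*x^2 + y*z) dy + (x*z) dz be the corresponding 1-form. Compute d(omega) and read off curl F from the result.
d(omega) = (-y) dy ∧ dz + (-y - z) dz ∧ dx + (-4*x + z) dx ∧ dy; curl F = (-y, -y - z, -4*x + z)

d omega = sum_{i<j} (∂f_j/∂x_i - ∂f_i/∂x_j) dx_i ∧ dx_j. Under the identification (dy ∧ dz, dz ∧ dx, dx ∧ dy) ↔ (e_x, e_y, e_z), the coefficients are exactly the components of curl F. Compute:
  ∂R/∂y - ∂Q/∂z = (0) - (y) = -y
  ∂P/∂z - ∂R/∂x = (-y) - (z) = -y - z
  ∂Q/∂x - ∂P/∂y = (-4*x) - (-z) = -4*x + z.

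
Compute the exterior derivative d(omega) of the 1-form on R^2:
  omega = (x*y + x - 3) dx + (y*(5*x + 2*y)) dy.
d(omega) = (-x + 5*y) dx ∧ dy

For a 1-form omega = sum_i f_i dx_i, the exterior derivative is
  d(omega) = sum_{i < j} (∂f_j/∂x_i - ∂f_i/∂x_j) dx_i ∧ dx_j.
  coefficient of dx ∧ dy: ∂f_2/∂x - ∂f_1/∂y = ∂(y*(5*x + 2*y))/∂x - ∂(x*y + x - 3)/∂y = -x + 5*y
Assembling: d(omega) = (-x + 5*y) dx ∧ dy.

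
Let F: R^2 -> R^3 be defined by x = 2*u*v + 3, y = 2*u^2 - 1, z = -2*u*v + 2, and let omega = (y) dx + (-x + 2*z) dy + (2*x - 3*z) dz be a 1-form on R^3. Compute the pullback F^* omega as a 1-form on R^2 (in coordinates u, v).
F^* omega = (-20*u^2*v - 20*u*v^2 + 4*u - 2*v) du + (2*u*(2*u^2 - 10*u*v - 1)) dv

Using F^*(f dg) = (f ∘ F) d(g ∘ F), substitute each coordinate x_i by F_i(u, v) in f_i, and replace dx_i by d F_i = (∂F_i/∂u) du + (∂F_i/∂v) dv.
  For the x component: f_1(F) = 2*u^2 - 1; d F_1 = (2*v) du + (2*u) dv
  For the y component: f_2(F) = -6*u*v + 1; d F_2 = (4*u) du + (0) dv
  For the z component: f_3(F) = 10*u*v; d F_3 = (-2*v) du + (-2*u) dv
Combining and collecting du, dv coefficients:
  coeff of du: -20*u^2*v - 20*u*v^2 + 4*u - 2*v
  coeff of dv: 2*u*(2*u^2 - 10*u*v - 1)
F^* omega = (-20*u^2*v - 20*u*v^2 + 4*u - 2*v) du + (2*u*(2*u^2 - 10*u*v - 1)) dv.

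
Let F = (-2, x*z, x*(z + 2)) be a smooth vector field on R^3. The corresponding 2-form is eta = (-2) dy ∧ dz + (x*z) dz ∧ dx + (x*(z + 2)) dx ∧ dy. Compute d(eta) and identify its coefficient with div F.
d(eta) = (x) dx ∧ dy ∧ dz; div F = x

For a 2-form in R^3 of the form above, applying d gives a 3-form with coefficient ∂P/∂x + ∂Q/∂y + ∂R/∂z:
  ∂P/∂x = 0
  ∂Q/∂y = 0
  ∂R/∂z = x
Sum = x, which is exactly div F.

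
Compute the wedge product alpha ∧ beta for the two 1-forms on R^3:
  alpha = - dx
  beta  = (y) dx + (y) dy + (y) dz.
alpha ∧ beta = (-y) dx ∧ dy + (-y) dx ∧ dz

Distribute the wedge, using dx_i ∧ dx_j = -dx_j ∧ dx_i and dx_i ∧ dx_i = 0. For each pair (i, j) with i < j, the coefficient of dx_i ∧ dx_j in alpha ∧ beta is (alpha_i * beta_j - alpha_j * beta_i). Collecting: alpha ∧ beta = (-y) dx ∧ dy + (-y) dx ∧ dz.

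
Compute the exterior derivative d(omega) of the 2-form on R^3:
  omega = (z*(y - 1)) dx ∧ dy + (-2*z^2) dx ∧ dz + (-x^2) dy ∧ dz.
d(omega) = (-2*x + y - 1) dx ∧ dy ∧ dz

For a 2-form omega = sum_{i<j} g_{ij} dx_i ∧ dx_j, the exterior derivative is
  d(omega) = sum_{i<j} d(g_{ij}) ∧ dx_i ∧ dx_j = sum_{i<j, k} (∂g_{ij}/∂x_k) dx_k ∧ dx_i ∧ dx_j.
Expand each term, using dx_k ∧ dx_i ∧ dx_j = sgn(permutation) dx_{(a)} ∧ dx_{(b)} ∧ dx_{(c)} with (a < b < c) sorted:
  d(z*(y - 1)) includes (∂/∂z)(z*(y - 1)) dz = (y - 1) dz, which multiplied by dx ∧ dy gives (y - 1) dx ∧ dy ∧ dz
  d(-x^2) includes (∂/∂x)(-x^2) dx = (-2*x) dx, which multiplied by dy ∧ dz gives (-2*x) dx ∧ dy ∧ dz
Collecting like 3-forms: d(omega) = (-2*x + y - 1) dx ∧ dy ∧ dz.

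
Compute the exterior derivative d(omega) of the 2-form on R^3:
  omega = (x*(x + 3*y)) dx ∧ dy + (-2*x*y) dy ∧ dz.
d(omega) = (-2*y) dx ∧ dy ∧ dz

For a 2-form omega = sum_{i<j} g_{ij} dx_i ∧ dx_j, the exterior derivative is
  d(omega) = sum_{i<j} d(g_{ij}) ∧ dx_i ∧ dx_j = sum_{i<j, k} (∂g_{ij}/∂x_k) dx_k ∧ dx_i ∧ dx_j.
Expand each term, using dx_k ∧ dx_i ∧ dx_j = sgn(permutation) dx_{(a)} ∧ dx_{(b)} ∧ dx_{(c)} with (a < b < c) sorted:
  d(-2*x*y) includes (∂/∂x)(-2*x*y) dx = (-2*y) dx, which multiplied by dy ∧ dz gives (-2*y) dx ∧ dy ∧ dz
Collecting like 3-forms: d(omega) = (-2*y) dx ∧ dy ∧ dz.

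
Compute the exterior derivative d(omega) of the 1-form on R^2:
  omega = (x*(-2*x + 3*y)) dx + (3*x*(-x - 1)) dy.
d(omega) = (-9*x - 3) dx ∧ dy

For a 1-form omega = sum_i f_i dx_i, the exterior derivative is
  d(omega) = sum_{i < j} (∂f_j/∂x_i - ∂f_i/∂x_j) dx_i ∧ dx_j.
  coefficient of dx ∧ dy: ∂f_2/∂x - ∂f_1/∂y = ∂(3*x*(-x - 1))/∂x - ∂(x*(-2*x + 3*y))/∂y = -9*x - 3
Assembling: d(omega) = (-9*x - 3) dx ∧ dy.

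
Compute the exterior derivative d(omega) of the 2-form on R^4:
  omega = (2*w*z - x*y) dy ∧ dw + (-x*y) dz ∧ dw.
d(omega) = (-y) dx ∧ dy ∧ dw + (-2*w - x) dy ∧ dz ∧ dw + (-y) dx ∧ dz ∧ dw

For a 2-form omega = sum_{i<j} g_{ij} dx_i ∧ dx_j, the exterior derivative is
  d(omega) = sum_{i<j} d(g_{ij}) ∧ dx_i ∧ dx_j = sum_{i<j, k} (∂g_{ij}/∂x_k) dx_k ∧ dx_i ∧ dx_j.
Expand each term, using dx_k ∧ dx_i ∧ dx_j = sgn(permutation) dx_{(a)} ∧ dx_{(b)} ∧ dx_{(c)} with (a < b < c) sorted:
  d(2*w*z - x*y) includes (∂/∂x)(2*w*z - x*y) dx = (-y) dx, which multiplied by dy ∧ dw gives (-y) dx ∧ dy ∧ dw
  d(2*w*z - x*y) includes (∂/∂z)(2*w*z - x*y) dz = (2*w) dz, which multiplied by dy ∧ dw gives (-2*w) dy ∧ dz ∧ dw
  d(-x*y) includes (∂/∂x)(-x*y) dx = (-y) dx, which multiplied by dz ∧ dw gives (-y) dx ∧ dz ∧ dw
  d(-x*y) includes (∂/∂y)(-x*y) dy = (-x) dy, which multiplied by dz ∧ dw gives (-x) dy ∧ dz ∧ dw
Collecting like 3-forms: d(omega) = (-y) dx ∧ dy ∧ dw + (-2*w - x) dy ∧ dz ∧ dw + (-y) dx ∧ dz ∧ dw.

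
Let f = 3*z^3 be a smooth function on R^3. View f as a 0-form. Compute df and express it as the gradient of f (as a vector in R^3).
df = (0) dx + (0) dy + (9*z^2) dz; grad f = (0, 0, 9*z^2)

For a 0-form f, d f = (∂f/∂x) dx + (∂f/∂y) dy + (∂f/∂z) dz. The components of the vector representation are exactly the entries of grad f in Cartesian coordinates:
  ∂f/∂x = 0
  ∂f/∂y = 0
  ∂f/∂z = 9*z^2.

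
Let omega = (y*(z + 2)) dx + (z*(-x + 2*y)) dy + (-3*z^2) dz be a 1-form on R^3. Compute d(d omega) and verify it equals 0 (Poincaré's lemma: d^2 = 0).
d(d omega) = 0

Step 1: d omega = sum_{i<j} (∂f_j/∂x_i - ∂f_i/∂x_j) dx_i ∧ dx_j:
  coeff of dx ∧ dy: -2*z - 2
  coeff of dx ∧ dz: -y
  coeff of dy ∧ dz: x - 2*y
Step 2: Apply d again to each 2-form coefficient. The only possible 3-form in R^3 is dx ∧ dy ∧ dz, with coefficient
  ∂(coeff of dy∧dz)/∂x - ∂(coeff of dx∧dz)/∂y + ∂(coeff of dx∧dy)/∂z
  = ∂/∂x (x - 2*y) - ∂/∂y (-y) + ∂/∂z (-2*z - 2).
Each of these terms simplifies to sums of mixed partials that cancel in pairs. The result is 0 (by equality of mixed partials for smooth functions — Schwarz / Clairaut).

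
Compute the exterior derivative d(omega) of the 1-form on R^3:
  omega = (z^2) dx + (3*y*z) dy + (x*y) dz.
d(omega) = (y - 2*z) dx ∧ dz + (x - 3*y) dy ∧ dz

For a 1-form omega = sum_i f_i dx_i, the exterior derivative is
  d(omega) = sum_{i < j} (∂f_j/∂x_i - ∂f_i/∂x_j) dx_i ∧ dx_j.
  coefficient of dx ∧ dz: ∂f_3/∂x - ∂f_1/∂z = ∂(x*y)/∂x - ∂(z^2)/∂z = y - 2*z
  coefficient of dy ∧ dz: ∂f_3/∂y - ∂f_2/∂z = ∂(x*y)/∂y - ∂(3*y*z)/∂z = x - 3*y
Assembling: d(omega) = (y - 2*z) dx ∧ dz + (x - 3*y) dy ∧ dz.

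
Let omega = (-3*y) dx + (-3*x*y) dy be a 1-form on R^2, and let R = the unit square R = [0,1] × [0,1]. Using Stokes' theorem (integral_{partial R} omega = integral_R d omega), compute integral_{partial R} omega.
integral_(partial R) omega = 3/2

Stokes: integral_partial_R omega = integral_R d omega with d omega = (∂Q/∂x - ∂P/∂y) dx ∧ dy.
  ∂Q/∂x = -3*y
  ∂P/∂y = -3
  integrand = ∂Q/∂x - ∂P/∂y = 3 - 3*y.
Integrating over R: integral_0^1 integral_0^1 (3 - 3*y) dx dy = 3/2.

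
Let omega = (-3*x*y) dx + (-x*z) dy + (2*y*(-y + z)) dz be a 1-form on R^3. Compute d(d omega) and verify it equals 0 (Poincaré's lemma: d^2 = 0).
d(d omega) = 0

Step 1: d omega = sum_{i<j} (∂f_j/∂x_i - ∂f_i/∂x_j) dx_i ∧ dx_j:
  coeff of dx ∧ dy: 3*x - z
  coeff of dx ∧ dz: 0
  coeff of dy ∧ dz: x - 4*y + 2*z
Step 2: Apply d again to each 2-form coefficient. The only possible 3-form in R^3 is dx ∧ dy ∧ dz, with coefficient
  ∂(coeff of dy∧dz)/∂x - ∂(coeff of dx∧dz)/∂y + ∂(coeff of dx∧dy)/∂z
  = ∂/∂x (x - 4*y + 2*z) - ∂/∂y (0) + ∂/∂z (3*x - z).
Each of these terms simplifies to sums of mixed partials that cancel in pairs. The result is 0 (by equality of mixed partials for smooth functions — Schwarz / Clairaut).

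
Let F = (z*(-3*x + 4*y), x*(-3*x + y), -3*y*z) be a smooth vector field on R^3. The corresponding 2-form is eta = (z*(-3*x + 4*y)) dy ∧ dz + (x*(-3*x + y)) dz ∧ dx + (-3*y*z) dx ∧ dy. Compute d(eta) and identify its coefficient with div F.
d(eta) = (x - 3*y - 3*z) dx ∧ dy ∧ dz; div F = x - 3*y - 3*z

For a 2-form in R^3 of the form above, applying d gives a 3-form with coefficient ∂P/∂x + ∂Q/∂y + ∂R/∂z:
  ∂P/∂x = -3*z
  ∂Q/∂y = x
  ∂R/∂z = -3*y
Sum = x - 3*y - 3*z, which is exactly div F.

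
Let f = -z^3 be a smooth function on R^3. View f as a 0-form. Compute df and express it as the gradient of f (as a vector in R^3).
df = (0) dx + (0) dy + (-3*z^2) dz; grad f = (0, 0, -3*z^2)

For a 0-form f, d f = (∂f/∂x) dx + (∂f/∂y) dy + (∂f/∂z) dz. The components of the vector representation are exactly the entries of grad f in Cartesian coordinates:
  ∂f/∂x = 0
  ∂f/∂y = 0
  ∂f/∂z = -3*z^2.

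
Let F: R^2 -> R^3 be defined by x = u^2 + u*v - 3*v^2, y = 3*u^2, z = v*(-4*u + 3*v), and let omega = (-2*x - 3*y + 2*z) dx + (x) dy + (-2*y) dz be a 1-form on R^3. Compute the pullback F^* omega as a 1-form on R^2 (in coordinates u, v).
F^* omega = (-16*u^3 - u^2*v - 4*u*v^2 + 12*v^3) du + (13*u^3 + 20*u^2*v + 72*u*v^2 - 72*v^3) dv

Using F^*(f dg) = (f ∘ F) d(g ∘ F), substitute each coordinate x_i by F_i(u, v) in f_i, and replace dx_i by d F_i = (∂F_i/∂u) du + (∂F_i/∂v) dv.
  For the x component: f_1(F) = -11*u^2 - 10*u*v + 12*v^2; d F_1 = (2*u + v) du + (u - 6*v) dv
  For the y component: f_2(F) = u^2 + u*v - 3*v^2; d F_2 = (6*u) du + (0) dv
  For the z component: f_3(F) = -6*u^2; d F_3 = (-4*v) du + (-4*u + 6*v) dv
Combining and collecting du, dv coefficients:
  coeff of du: -16*u^3 - u^2*v - 4*u*v^2 + 12*v^3
  coeff of dv: 13*u^3 + 20*u^2*v + 72*u*v^2 - 72*v^3
F^* omega = (-16*u^3 - u^2*v - 4*u*v^2 + 12*v^3) du + (13*u^3 + 20*u^2*v + 72*u*v^2 - 72*v^3) dv.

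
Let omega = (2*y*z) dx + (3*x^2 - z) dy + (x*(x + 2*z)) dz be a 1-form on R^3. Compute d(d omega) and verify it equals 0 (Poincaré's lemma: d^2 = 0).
d(d omega) = 0

Step 1: d omega = sum_{i<j} (∂f_j/∂x_i - ∂f_i/∂x_j) dx_i ∧ dx_j:
  coeff of dx ∧ dy: 6*x - 2*z
  coeff of dx ∧ dz: 2*x - 2*y + 2*z
  coeff of dy ∧ dz: 1
Step 2: Apply d again to each 2-form coefficient. The only possible 3-form in R^3 is dx ∧ dy ∧ dz, with coefficient
  ∂(coeff of dy∧dz)/∂x - ∂(coeff of dx∧dz)/∂y + ∂(coeff of dx∧dy)/∂z
  = ∂/∂x (1) - ∂/∂y (2*x - 2*y + 2*z) + ∂/∂z (6*x - 2*z).
Each of these terms simplifies to sums of mixed partials that cancel in pairs. The result is 0 (by equality of mixed partials for smooth functions — Schwarz / Clairaut).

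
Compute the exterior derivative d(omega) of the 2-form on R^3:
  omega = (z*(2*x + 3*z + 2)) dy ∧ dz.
d(omega) = (2*z) dx ∧ dy ∧ dz

For a 2-form omega = sum_{i<j} g_{ij} dx_i ∧ dx_j, the exterior derivative is
  d(omega) = sum_{i<j} d(g_{ij}) ∧ dx_i ∧ dx_j = sum_{i<j, k} (∂g_{ij}/∂x_k) dx_k ∧ dx_i ∧ dx_j.
Expand each term, using dx_k ∧ dx_i ∧ dx_j = sgn(permutation) dx_{(a)} ∧ dx_{(b)} ∧ dx_{(c)} with (a < b < c) sorted:
  d(z*(2*x + 3*z + 2)) includes (∂/∂x)(z*(2*x + 3*z + 2)) dx = (2*z) dx, which multiplied by dy ∧ dz gives (2*z) dx ∧ dy ∧ dz
Collecting like 3-forms: d(omega) = (2*z) dx ∧ dy ∧ dz.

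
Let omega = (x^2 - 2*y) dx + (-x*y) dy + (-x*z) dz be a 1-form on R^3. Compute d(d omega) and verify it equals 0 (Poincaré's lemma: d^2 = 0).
d(d omega) = 0

Step 1: d omega = sum_{i<j} (∂f_j/∂x_i - ∂f_i/∂x_j) dx_i ∧ dx_j:
  coeff of dx ∧ dy: 2 - y
  coeff of dx ∧ dz: -z
  coeff of dy ∧ dz: 0
Step 2: Apply d again to each 2-form coefficient. The only possible 3-form in R^3 is dx ∧ dy ∧ dz, with coefficient
  ∂(coeff of dy∧dz)/∂x - ∂(coeff of dx∧dz)/∂y + ∂(coeff of dx∧dy)/∂z
  = ∂/∂x (0) - ∂/∂y (-z) + ∂/∂z (2 - y).
Each of these terms simplifies to sums of mixed partials that cancel in pairs. The result is 0 (by equality of mixed partials for smooth functions — Schwarz / Clairaut).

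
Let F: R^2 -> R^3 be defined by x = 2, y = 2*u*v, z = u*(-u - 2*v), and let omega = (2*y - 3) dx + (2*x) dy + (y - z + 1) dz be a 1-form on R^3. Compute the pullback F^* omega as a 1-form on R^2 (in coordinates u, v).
F^* omega = (-2*u^3 - 10*u^2*v - 8*u*v^2 - 2*u + 6*v) du + (2*u*(-u^2 - 4*u*v + 3)) dv

Using F^*(f dg) = (f ∘ F) d(g ∘ F), substitute each coordinate x_i by F_i(u, v) in f_i, and replace dx_i by d F_i = (∂F_i/∂u) du + (∂F_i/∂v) dv.
  For the x component: f_1(F) = 4*u*v - 3; d F_1 = (0) du + (0) dv
  For the y component: f_2(F) = 4; d F_2 = (2*v) du + (2*u) dv
  For the z component: f_3(F) = u^2 + 4*u*v + 1; d F_3 = (-2*u - 2*v) du + (-2*u) dv
Combining and collecting du, dv coefficients:
  coeff of du: -2*u^3 - 10*u^2*v - 8*u*v^2 - 2*u + 6*v
  coeff of dv: 2*u*(-u^2 - 4*u*v + 3)
F^* omega = (-2*u^3 - 10*u^2*v - 8*u*v^2 - 2*u + 6*v) du + (2*u*(-u^2 - 4*u*v + 3)) dv.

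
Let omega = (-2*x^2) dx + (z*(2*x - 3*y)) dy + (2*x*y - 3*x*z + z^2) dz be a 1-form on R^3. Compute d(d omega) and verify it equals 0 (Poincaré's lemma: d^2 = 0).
d(d omega) = 0

Step 1: d omega = sum_{i<j} (∂f_j/∂x_i - ∂f_i/∂x_j) dx_i ∧ dx_j:
  coeff of dx ∧ dy: 2*z
  coeff of dx ∧ dz: 2*y - 3*z
  coeff of dy ∧ dz: 3*y
Step 2: Apply d again to each 2-form coefficient. The only possible 3-form in R^3 is dx ∧ dy ∧ dz, with coefficient
  ∂(coeff of dy∧dz)/∂x - ∂(coeff of dx∧dz)/∂y + ∂(coeff of dx∧dy)/∂z
  = ∂/∂x (3*y) - ∂/∂y (2*y - 3*z) + ∂/∂z (2*z).
Each of these terms simplifies to sums of mixed partials that cancel in pairs. The result is 0 (by equality of mixed partials for smooth functions — Schwarz / Clairaut).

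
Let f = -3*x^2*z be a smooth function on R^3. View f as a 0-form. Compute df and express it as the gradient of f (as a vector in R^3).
df = (-6*x*z) dx + (0) dy + (-3*x^2) dz; grad f = (-6*x*z, 0, -3*x^2)

For a 0-form f, d f = (∂f/∂x) dx + (∂f/∂y) dy + (∂f/∂z) dz. The components of the vector representation are exactly the entries of grad f in Cartesian coordinates:
  ∂f/∂x = -6*x*z
  ∂f/∂y = 0
  ∂f/∂z = -3*x^2.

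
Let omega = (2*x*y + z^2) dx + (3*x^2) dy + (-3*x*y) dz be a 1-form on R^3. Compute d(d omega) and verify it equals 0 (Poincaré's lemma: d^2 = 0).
d(d omega) = 0

Step 1: d omega = sum_{i<j} (∂f_j/∂x_i - ∂f_i/∂x_j) dx_i ∧ dx_j:
  coeff of dx ∧ dy: 4*x
  coeff of dx ∧ dz: -3*y - 2*z
  coeff of dy ∧ dz: -3*x
Step 2: Apply d again to each 2-form coefficient. The only possible 3-form in R^3 is dx ∧ dy ∧ dz, with coefficient
  ∂(coeff of dy∧dz)/∂x - ∂(coeff of dx∧dz)/∂y + ∂(coeff of dx∧dy)/∂z
  = ∂/∂x (-3*x) - ∂/∂y (-3*y - 2*z) + ∂/∂z (4*x).
Each of these terms simplifies to sums of mixed partials that cancel in pairs. The result is 0 (by equality of mixed partials for smooth functions — Schwarz / Clairaut).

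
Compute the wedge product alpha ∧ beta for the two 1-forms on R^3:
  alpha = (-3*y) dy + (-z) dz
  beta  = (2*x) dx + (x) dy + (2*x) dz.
alpha ∧ beta = (6*x*y) dx ∧ dy + (x*(-6*y + z)) dy ∧ dz + (2*x*z) dx ∧ dz

Distribute the wedge, using dx_i ∧ dx_j = -dx_j ∧ dx_i and dx_i ∧ dx_i = 0. For each pair (i, j) with i < j, the coefficient of dx_i ∧ dx_j in alpha ∧ beta is (alpha_i * beta_j - alpha_j * beta_i). Collecting: alpha ∧ beta = (6*x*y) dx ∧ dy + (x*(-6*y + z)) dy ∧ dz + (2*x*z) dx ∧ dz.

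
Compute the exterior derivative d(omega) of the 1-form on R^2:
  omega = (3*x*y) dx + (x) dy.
d(omega) = (1 - 3*x) dx ∧ dy

For a 1-form omega = sum_i f_i dx_i, the exterior derivative is
  d(omega) = sum_{i < j} (∂f_j/∂x_i - ∂f_i/∂x_j) dx_i ∧ dx_j.
  coefficient of dx ∧ dy: ∂f_2/∂x - ∂f_1/∂y = ∂(x)/∂x - ∂(3*x*y)/∂y = 1 - 3*x
Assembling: d(omega) = (1 - 3*x) dx ∧ dy.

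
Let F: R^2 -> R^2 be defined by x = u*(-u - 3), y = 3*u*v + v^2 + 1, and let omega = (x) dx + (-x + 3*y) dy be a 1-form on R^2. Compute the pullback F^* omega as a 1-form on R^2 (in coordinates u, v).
F^* omega = (2*u^3 + 3*u^2*v + 9*u^2 + 27*u*v^2 + 9*u*v + 9*u + 9*v^3 + 9*v) du + (3*u^3 + 29*u^2*v + 9*u^2 + 27*u*v^2 + 6*u*v + 9*u + 6*v^3 + 6*v) dv

Using F^*(f dg) = (f ∘ F) d(g ∘ F), substitute each coordinate x_i by F_i(u, v) in f_i, and replace dx_i by d F_i = (∂F_i/∂u) du + (∂F_i/∂v) dv.
  For the x component: f_1(F) = u*(-u - 3); d F_1 = (-2*u - 3) du + (0) dv
  For the y component: f_2(F) = u^2 + 9*u*v + 3*u + 3*v^2 + 3; d F_2 = (3*v) du + (3*u + 2*v) dv
Combining and collecting du, dv coefficients:
  coeff of du: 2*u^3 + 3*u^2*v + 9*u^2 + 27*u*v^2 + 9*u*v + 9*u + 9*v^3 + 9*v
  coeff of dv: 3*u^3 + 29*u^2*v + 9*u^2 + 27*u*v^2 + 6*u*v + 9*u + 6*v^3 + 6*v
F^* omega = (2*u^3 + 3*u^2*v + 9*u^2 + 27*u*v^2 + 9*u*v + 9*u + 9*v^3 + 9*v) du + (3*u^3 + 29*u^2*v + 9*u^2 + 27*u*v^2 + 6*u*v + 9*u + 6*v^3 + 6*v) dv.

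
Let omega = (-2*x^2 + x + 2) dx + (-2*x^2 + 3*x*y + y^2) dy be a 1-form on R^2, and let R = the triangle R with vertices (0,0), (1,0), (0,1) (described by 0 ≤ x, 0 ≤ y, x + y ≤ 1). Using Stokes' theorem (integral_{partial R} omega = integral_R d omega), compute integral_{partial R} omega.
integral_(partial R) omega = -1/6

Stokes: integral_partial_R omega = integral_R d omega with d omega = (∂Q/∂x - ∂P/∂y) dx ∧ dy.
  ∂Q/∂x = -4*x + 3*y
  ∂P/∂y = 0
  integrand = ∂Q/∂x - ∂P/∂y = -4*x + 3*y.
Integrating over R: integral_0^1 integral_0^{1-x} (-4*x + 3*y) dy dx = -1/6.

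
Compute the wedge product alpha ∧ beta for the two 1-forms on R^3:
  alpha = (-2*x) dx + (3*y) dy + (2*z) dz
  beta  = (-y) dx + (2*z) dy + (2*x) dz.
alpha ∧ beta = (-4*x*z + 3*y^2) dx ∧ dy + (-4*x^2 + 2*y*z) dx ∧ dz + (6*x*y - 4*z^2) dy ∧ dz

Distribute the wedge, using dx_i ∧ dx_j = -dx_j ∧ dx_i and dx_i ∧ dx_i = 0. For each pair (i, j) with i < j, the coefficient of dx_i ∧ dx_j in alpha ∧ beta is (alpha_i * beta_j - alpha_j * beta_i). Collecting: alpha ∧ beta = (-4*x*z + 3*y^2) dx ∧ dy + (-4*x^2 + 2*y*z) dx ∧ dz + (6*x*y - 4*z^2) dy ∧ dz.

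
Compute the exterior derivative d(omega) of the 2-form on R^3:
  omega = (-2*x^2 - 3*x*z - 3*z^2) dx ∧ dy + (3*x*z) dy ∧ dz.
d(omega) = (-3*x - 3*z) dx ∧ dy ∧ dz

For a 2-form omega = sum_{i<j} g_{ij} dx_i ∧ dx_j, the exterior derivative is
  d(omega) = sum_{i<j} d(g_{ij}) ∧ dx_i ∧ dx_j = sum_{i<j, k} (∂g_{ij}/∂x_k) dx_k ∧ dx_i ∧ dx_j.
Expand each term, using dx_k ∧ dx_i ∧ dx_j = sgn(permutation) dx_{(a)} ∧ dx_{(b)} ∧ dx_{(c)} with (a < b < c) sorted:
  d(-2*x^2 - 3*x*z - 3*z^2) includes (∂/∂z)(-2*x^2 - 3*x*z - 3*z^2) dz = (-3*x - 6*z) dz, which multiplied by dx ∧ dy gives (-3*x - 6*z) dx ∧ dy ∧ dz
  d(3*x*z) includes (∂/∂x)(3*x*z) dx = (3*z) dx, which multiplied by dy ∧ dz gives (3*z) dx ∧ dy ∧ dz
Collecting like 3-forms: d(omega) = (-3*x - 3*z) dx ∧ dy ∧ dz.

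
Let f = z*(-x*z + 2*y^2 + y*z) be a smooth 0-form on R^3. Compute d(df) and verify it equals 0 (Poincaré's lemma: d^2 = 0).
d(df) = 0

Step 1: df = sum_i (∂f/∂x_i) dx_i = (-z^2) dx + (z*(4*y + z)) dy + (-2*x*z + 2*y^2 + 2*y*z) dz.
Step 2: Apply d again. Using the 1-form formula, the coefficient of dx ∧ dy in d(df) is ∂^2 f/∂x ∂y - ∂^2 f/∂y ∂x = (0) - (0) = 0 (equality of mixed partials for smooth f).
Similarly for dx ∧ dz and dy ∧ dz — all coefficients vanish. So d(df) = 0.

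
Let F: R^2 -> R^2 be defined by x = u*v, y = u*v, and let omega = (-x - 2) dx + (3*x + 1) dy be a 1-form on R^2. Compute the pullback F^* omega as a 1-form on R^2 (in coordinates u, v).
F^* omega = (v*(2*u*v - 1)) du + (u*(2*u*v - 1)) dv

Using F^*(f dg) = (f ∘ F) d(g ∘ F), substitute each coordinate x_i by F_i(u, v) in f_i, and replace dx_i by d F_i = (∂F_i/∂u) du + (∂F_i/∂v) dv.
  For the x component: f_1(F) = -u*v - 2; d F_1 = (v) du + (u) dv
  For the y component: f_2(F) = 3*u*v + 1; d F_2 = (v) du + (u) dv
Combining and collecting du, dv coefficients:
  coeff of du: v*(2*u*v - 1)
  coeff of dv: u*(2*u*v - 1)
F^* omega = (v*(2*u*v - 1)) du + (u*(2*u*v - 1)) dv.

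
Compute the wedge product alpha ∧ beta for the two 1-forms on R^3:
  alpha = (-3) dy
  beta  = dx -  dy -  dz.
alpha ∧ beta = (3) dx ∧ dy + (3) dy ∧ dz

Distribute the wedge, using dx_i ∧ dx_j = -dx_j ∧ dx_i and dx_i ∧ dx_i = 0. For each pair (i, j) with i < j, the coefficient of dx_i ∧ dx_j in alpha ∧ beta is (alpha_i * beta_j - alpha_j * beta_i). Collecting: alpha ∧ beta = (3) dx ∧ dy + (3) dy ∧ dz.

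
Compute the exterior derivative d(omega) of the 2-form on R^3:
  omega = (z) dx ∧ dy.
d(omega) = (1) dx ∧ dy ∧ dz

For a 2-form omega = sum_{i<j} g_{ij} dx_i ∧ dx_j, the exterior derivative is
  d(omega) = sum_{i<j} d(g_{ij}) ∧ dx_i ∧ dx_j = sum_{i<j, k} (∂g_{ij}/∂x_k) dx_k ∧ dx_i ∧ dx_j.
Expand each term, using dx_k ∧ dx_i ∧ dx_j = sgn(permutation) dx_{(a)} ∧ dx_{(b)} ∧ dx_{(c)} with (a < b < c) sorted:
  d(z) includes (∂/∂z)(z) dz = (1) dz, which multiplied by dx ∧ dy gives (1) dx ∧ dy ∧ dz
Collecting like 3-forms: d(omega) = (1) dx ∧ dy ∧ dz.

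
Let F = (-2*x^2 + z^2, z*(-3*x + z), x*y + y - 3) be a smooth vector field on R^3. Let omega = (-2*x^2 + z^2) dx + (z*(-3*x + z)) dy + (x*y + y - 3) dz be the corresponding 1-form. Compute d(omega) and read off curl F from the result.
d(omega) = (4*x - 2*z + 1) dy ∧ dz + (-y + 2*z) dz ∧ dx + (-3*z) dx ∧ dy; curl F = (4*x - 2*z + 1, -y + 2*z, -3*z)

d omega = sum_{i<j} (∂f_j/∂x_i - ∂f_i/∂x_j) dx_i ∧ dx_j. Under the identification (dy ∧ dz, dz ∧ dx, dx ∧ dy) ↔ (e_x, e_y, e_z), the coefficients are exactly the components of curl F. Compute:
  ∂R/∂y - ∂Q/∂z = (x + 1) - (-3*x + 2*z) = 4*x - 2*z + 1
  ∂P/∂z - ∂R/∂x = (2*z) - (y) = -y + 2*z
  ∂Q/∂x - ∂P/∂y = (-3*z) - (0) = -3*z.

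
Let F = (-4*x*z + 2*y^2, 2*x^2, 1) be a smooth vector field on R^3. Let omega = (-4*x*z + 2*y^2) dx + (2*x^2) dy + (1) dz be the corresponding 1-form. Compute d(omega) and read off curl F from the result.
d(omega) = (0) dy ∧ dz + (-4*x) dz ∧ dx + (4*x - 4*y) dx ∧ dy; curl F = (0, -4*x, 4*x - 4*y)

d omega = sum_{i<j} (∂f_j/∂x_i - ∂f_i/∂x_j) dx_i ∧ dx_j. Under the identification (dy ∧ dz, dz ∧ dx, dx ∧ dy) ↔ (e_x, e_y, e_z), the coefficients are exactly the components of curl F. Compute:
  ∂R/∂y - ∂Q/∂z = (0) - (0) = 0
  ∂P/∂z - ∂R/∂x = (-4*x) - (0) = -4*x
  ∂Q/∂x - ∂P/∂y = (4*x) - (4*y) = 4*x - 4*y.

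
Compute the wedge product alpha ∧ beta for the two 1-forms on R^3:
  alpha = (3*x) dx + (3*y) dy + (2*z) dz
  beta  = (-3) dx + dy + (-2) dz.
alpha ∧ beta = (3*x + 9*y) dx ∧ dy + (-6*x + 6*z) dx ∧ dz + (-6*y - 2*z) dy ∧ dz

Distribute the wedge, using dx_i ∧ dx_j = -dx_j ∧ dx_i and dx_i ∧ dx_i = 0. For each pair (i, j) with i < j, the coefficient of dx_i ∧ dx_j in alpha ∧ beta is (alpha_i * beta_j - alpha_j * beta_i). Collecting: alpha ∧ beta = (3*x + 9*y) dx ∧ dy + (-6*x + 6*z) dx ∧ dz + (-6*y - 2*z) dy ∧ dz.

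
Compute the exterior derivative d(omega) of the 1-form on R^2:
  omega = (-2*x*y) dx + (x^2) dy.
d(omega) = (4*x) dx ∧ dy

For a 1-form omega = sum_i f_i dx_i, the exterior derivative is
  d(omega) = sum_{i < j} (∂f_j/∂x_i - ∂f_i/∂x_j) dx_i ∧ dx_j.
  coefficient of dx ∧ dy: ∂f_2/∂x - ∂f_1/∂y = ∂(x^2)/∂x - ∂(-2*x*y)/∂y = 4*x
Assembling: d(omega) = (4*x) dx ∧ dy.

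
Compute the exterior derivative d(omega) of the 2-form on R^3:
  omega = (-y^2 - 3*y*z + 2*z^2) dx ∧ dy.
d(omega) = (-3*y + 4*z) dx ∧ dy ∧ dz

For a 2-form omega = sum_{i<j} g_{ij} dx_i ∧ dx_j, the exterior derivative is
  d(omega) = sum_{i<j} d(g_{ij}) ∧ dx_i ∧ dx_j = sum_{i<j, k} (∂g_{ij}/∂x_k) dx_k ∧ dx_i ∧ dx_j.
Expand each term, using dx_k ∧ dx_i ∧ dx_j = sgn(permutation) dx_{(a)} ∧ dx_{(b)} ∧ dx_{(c)} with (a < b < c) sorted:
  d(-y^2 - 3*y*z + 2*z^2) includes (∂/∂z)(-y^2 - 3*y*z + 2*z^2) dz = (-3*y + 4*z) dz, which multiplied by dx ∧ dy gives (-3*y + 4*z) dx ∧ dy ∧ dz
Collecting like 3-forms: d(omega) = (-3*y + 4*z) dx ∧ dy ∧ dz.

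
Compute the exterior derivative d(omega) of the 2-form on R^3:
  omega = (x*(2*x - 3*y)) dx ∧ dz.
d(omega) = (3*x) dx ∧ dy ∧ dz

For a 2-form omega = sum_{i<j} g_{ij} dx_i ∧ dx_j, the exterior derivative is
  d(omega) = sum_{i<j} d(g_{ij}) ∧ dx_i ∧ dx_j = sum_{i<j, k} (∂g_{ij}/∂x_k) dx_k ∧ dx_i ∧ dx_j.
Expand each term, using dx_k ∧ dx_i ∧ dx_j = sgn(permutation) dx_{(a)} ∧ dx_{(b)} ∧ dx_{(c)} with (a < b < c) sorted:
  d(x*(2*x - 3*y)) includes (∂/∂y)(x*(2*x - 3*y)) dy = (-3*x) dy, which multiplied by dx ∧ dz gives (3*x) dx ∧ dy ∧ dz
Collecting like 3-forms: d(omega) = (3*x) dx ∧ dy ∧ dz.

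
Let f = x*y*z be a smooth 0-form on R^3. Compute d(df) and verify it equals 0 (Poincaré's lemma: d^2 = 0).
d(df) = 0

Step 1: df = sum_i (∂f/∂x_i) dx_i = (y*z) dx + (x*z) dy + (x*y) dz.
Step 2: Apply d again. Using the 1-form formula, the coefficient of dx ∧ dy in d(df) is ∂^2 f/∂x ∂y - ∂^2 f/∂y ∂x = (z) - (z) = 0 (equality of mixed partials for smooth f).
Similarly for dx ∧ dz and dy ∧ dz — all coefficients vanish. So d(df) = 0.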